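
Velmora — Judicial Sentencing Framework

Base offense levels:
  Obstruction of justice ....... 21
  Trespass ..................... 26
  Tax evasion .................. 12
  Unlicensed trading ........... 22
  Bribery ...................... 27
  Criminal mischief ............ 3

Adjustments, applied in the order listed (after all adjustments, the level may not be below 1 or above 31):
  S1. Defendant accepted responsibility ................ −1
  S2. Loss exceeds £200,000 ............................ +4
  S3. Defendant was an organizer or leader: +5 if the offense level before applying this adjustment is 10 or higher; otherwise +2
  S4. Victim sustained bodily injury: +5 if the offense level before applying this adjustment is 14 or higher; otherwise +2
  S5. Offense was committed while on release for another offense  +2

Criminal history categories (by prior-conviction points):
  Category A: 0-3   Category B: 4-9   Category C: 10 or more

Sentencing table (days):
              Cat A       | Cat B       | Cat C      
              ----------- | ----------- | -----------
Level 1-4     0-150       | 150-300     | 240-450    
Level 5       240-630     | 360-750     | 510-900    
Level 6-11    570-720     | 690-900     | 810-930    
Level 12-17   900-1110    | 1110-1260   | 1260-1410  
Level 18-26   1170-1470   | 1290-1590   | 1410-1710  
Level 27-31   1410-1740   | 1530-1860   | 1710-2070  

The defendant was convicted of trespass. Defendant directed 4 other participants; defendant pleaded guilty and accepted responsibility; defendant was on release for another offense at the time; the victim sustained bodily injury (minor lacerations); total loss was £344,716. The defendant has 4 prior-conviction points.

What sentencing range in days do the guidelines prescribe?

1530-1860 days

Base offense level for trespass: 26.
S1 applies: 26 − 1 = 25.
S2 applies: 25 + 4 = 29.
S3 applies (level before this adjustment is 29 ≥ 10, so +5): 29 + 5 = 34.
S4 applies (level before this adjustment is 34 ≥ 14, so +5): 34 + 5 = 39.
S5 applies: 39 + 2 = 41.
Level 41 exceeds the maximum of 31; capped at 31.
Final offense level: 31.
Criminal history: 4 prior points → Category B (4-9).
Level 31 falls in the 27-31 band.
Grid: Level 27-31 × Category B = 1530-1860 days.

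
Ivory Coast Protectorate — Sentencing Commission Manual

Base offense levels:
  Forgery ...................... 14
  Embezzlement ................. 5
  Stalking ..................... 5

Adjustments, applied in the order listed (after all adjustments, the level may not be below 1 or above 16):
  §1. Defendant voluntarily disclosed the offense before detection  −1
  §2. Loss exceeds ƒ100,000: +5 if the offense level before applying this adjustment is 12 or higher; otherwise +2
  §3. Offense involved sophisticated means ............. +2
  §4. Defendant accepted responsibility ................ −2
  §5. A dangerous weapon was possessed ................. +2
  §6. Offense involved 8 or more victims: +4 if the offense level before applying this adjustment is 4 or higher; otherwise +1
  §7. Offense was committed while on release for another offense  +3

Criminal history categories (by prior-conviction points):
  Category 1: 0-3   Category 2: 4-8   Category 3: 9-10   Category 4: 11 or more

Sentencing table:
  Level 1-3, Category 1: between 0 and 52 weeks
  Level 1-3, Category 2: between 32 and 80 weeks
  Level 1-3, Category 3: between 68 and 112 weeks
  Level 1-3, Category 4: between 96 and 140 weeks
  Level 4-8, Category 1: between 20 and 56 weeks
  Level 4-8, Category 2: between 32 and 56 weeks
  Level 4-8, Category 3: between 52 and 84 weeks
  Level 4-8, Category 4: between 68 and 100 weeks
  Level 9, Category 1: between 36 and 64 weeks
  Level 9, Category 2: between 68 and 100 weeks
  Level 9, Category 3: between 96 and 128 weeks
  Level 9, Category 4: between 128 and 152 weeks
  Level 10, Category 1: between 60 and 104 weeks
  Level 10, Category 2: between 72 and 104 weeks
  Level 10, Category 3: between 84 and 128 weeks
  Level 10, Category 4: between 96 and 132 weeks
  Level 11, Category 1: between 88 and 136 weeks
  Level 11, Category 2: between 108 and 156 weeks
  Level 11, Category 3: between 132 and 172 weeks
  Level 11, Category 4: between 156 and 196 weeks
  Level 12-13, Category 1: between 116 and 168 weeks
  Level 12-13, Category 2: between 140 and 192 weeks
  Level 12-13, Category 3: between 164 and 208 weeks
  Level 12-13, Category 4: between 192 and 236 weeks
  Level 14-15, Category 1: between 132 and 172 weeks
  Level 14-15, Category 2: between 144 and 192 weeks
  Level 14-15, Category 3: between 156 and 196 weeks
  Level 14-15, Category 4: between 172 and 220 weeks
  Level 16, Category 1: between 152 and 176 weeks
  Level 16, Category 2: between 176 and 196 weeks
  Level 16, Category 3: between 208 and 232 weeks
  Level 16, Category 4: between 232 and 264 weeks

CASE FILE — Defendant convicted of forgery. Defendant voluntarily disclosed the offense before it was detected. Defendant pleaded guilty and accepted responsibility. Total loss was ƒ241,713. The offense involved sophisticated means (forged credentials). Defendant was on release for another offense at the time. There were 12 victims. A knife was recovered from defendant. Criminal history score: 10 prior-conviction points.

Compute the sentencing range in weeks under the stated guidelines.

208-232 weeks

Base offense level for forgery: 14.
§1 applies: 14 − 1 = 13.
§2 applies (level before this adjustment is 13 ≥ 12, so +5): 13 + 5 = 18.
§3 applies: 18 + 2 = 20.
§4 applies: 20 − 2 = 18.
§5 applies: 18 + 2 = 20.
§6 applies (level before this adjustment is 20 ≥ 4, so +4): 20 + 4 = 24.
§7 applies: 24 + 3 = 27.
Level 27 exceeds the maximum of 16; capped at 16.
Final offense level: 16.
Criminal history: 10 prior points → Category 3 (9-10).
Level 16 falls in the 16 band.
Grid: Level 16 × Category 3 = 208-232 weeks.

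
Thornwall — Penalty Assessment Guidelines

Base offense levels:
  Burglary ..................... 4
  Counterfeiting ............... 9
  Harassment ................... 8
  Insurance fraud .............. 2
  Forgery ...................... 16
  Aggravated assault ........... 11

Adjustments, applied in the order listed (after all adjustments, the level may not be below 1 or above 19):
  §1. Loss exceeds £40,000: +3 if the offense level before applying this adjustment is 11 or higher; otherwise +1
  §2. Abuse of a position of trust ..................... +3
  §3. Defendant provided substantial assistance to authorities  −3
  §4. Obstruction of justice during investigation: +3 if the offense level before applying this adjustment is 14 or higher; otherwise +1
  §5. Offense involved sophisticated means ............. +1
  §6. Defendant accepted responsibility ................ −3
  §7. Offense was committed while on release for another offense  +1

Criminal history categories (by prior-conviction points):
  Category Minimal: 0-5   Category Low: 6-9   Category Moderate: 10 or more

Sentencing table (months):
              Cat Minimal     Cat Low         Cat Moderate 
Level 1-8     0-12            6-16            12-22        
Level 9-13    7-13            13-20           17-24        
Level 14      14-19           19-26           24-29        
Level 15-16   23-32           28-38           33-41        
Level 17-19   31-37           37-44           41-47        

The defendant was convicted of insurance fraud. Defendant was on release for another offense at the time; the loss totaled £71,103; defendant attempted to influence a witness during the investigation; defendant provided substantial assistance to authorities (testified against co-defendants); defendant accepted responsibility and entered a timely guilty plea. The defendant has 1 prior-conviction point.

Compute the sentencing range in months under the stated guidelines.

Base offense level for insurance fraud: 2.
§1 applies (level before this adjustment is 2 < 11, so +1): 2 + 1 = 3.
§3 applies: 3 − 3 = 0.
§4 applies (level before this adjustment is 0 < 14, so +1): 0 + 1 = 1.
§5 does not apply.
§6 applies: 1 − 3 = -2.
§7 applies: -2 + 1 = -1.
Level -1 is below the minimum of 1; floored at 1.
Final offense level: 1.
Criminal history: 1 prior point → Category Minimal (0-5).
Level 1 falls in the 1-8 band.
Grid: Level 1-8 × Category Minimal = 0-12 months.

0-12 months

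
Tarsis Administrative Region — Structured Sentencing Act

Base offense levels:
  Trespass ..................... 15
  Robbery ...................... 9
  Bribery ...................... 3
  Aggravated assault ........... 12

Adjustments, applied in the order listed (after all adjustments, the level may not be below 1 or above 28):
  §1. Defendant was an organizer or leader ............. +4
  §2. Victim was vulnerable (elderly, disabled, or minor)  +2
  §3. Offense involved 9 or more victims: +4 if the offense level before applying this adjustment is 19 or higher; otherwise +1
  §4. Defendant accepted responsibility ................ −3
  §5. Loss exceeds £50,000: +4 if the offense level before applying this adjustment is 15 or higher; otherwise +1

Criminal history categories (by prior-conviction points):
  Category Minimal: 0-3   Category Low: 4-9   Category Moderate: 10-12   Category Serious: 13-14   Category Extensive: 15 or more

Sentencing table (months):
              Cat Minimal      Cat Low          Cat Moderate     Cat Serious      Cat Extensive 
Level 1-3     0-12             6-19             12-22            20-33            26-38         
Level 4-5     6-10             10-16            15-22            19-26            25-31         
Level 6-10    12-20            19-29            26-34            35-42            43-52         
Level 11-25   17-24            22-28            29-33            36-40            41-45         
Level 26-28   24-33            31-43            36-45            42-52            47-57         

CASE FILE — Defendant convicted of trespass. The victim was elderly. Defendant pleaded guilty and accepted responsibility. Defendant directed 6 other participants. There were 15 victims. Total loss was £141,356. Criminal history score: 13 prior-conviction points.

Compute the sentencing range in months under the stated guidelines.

42-52 months

Base offense level for trespass: 15.
§1 applies: 15 + 4 = 19.
§2 applies: 19 + 2 = 21.
§3 applies (level before this adjustment is 21 ≥ 19, so +4): 21 + 4 = 25.
§4 applies: 25 − 3 = 22.
§5 applies (level before this adjustment is 22 ≥ 15, so +4): 22 + 4 = 26.
Final offense level: 26.
Criminal history: 13 prior points → Category Serious (13-14).
Level 26 falls in the 26-28 band.
Grid: Level 26-28 × Category Serious = 42-52 months.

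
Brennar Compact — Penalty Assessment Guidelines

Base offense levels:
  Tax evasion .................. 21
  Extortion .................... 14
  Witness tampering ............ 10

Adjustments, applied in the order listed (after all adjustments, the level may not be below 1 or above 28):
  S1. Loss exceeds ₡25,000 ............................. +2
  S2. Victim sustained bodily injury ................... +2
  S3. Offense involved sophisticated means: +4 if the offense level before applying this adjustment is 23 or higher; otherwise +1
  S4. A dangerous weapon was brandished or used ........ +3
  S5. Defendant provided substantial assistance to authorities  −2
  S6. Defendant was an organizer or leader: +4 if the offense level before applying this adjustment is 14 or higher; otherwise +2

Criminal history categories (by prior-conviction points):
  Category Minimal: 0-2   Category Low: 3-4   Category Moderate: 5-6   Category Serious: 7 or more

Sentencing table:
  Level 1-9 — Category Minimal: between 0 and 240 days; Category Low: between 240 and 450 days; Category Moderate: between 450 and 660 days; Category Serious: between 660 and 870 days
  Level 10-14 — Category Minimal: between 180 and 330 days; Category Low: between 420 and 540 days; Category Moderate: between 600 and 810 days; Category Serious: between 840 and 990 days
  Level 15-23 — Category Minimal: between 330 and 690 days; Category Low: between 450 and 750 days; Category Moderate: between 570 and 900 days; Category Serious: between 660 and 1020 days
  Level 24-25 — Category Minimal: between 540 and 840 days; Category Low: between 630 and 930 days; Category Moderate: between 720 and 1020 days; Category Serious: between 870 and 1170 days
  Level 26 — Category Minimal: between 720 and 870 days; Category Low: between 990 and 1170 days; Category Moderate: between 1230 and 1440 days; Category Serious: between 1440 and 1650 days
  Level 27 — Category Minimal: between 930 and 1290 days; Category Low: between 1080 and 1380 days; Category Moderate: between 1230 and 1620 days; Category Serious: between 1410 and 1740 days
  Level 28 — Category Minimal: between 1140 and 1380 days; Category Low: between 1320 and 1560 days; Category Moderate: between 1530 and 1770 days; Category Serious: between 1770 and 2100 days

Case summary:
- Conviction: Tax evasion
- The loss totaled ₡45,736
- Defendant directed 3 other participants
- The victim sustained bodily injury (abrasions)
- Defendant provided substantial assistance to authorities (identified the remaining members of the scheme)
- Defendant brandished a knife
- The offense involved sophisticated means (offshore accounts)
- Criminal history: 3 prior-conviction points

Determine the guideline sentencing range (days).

Base offense level for tax evasion: 21.
S1 applies: 21 + 2 = 23.
S2 applies: 23 + 2 = 25.
S3 applies (level before this adjustment is 25 ≥ 23, so +4): 25 + 4 = 29.
S4 applies: 29 + 3 = 32.
S5 applies: 32 − 2 = 30.
S6 applies (level before this adjustment is 30 ≥ 14, so +4): 30 + 4 = 34.
Level 34 exceeds the maximum of 28; capped at 28.
Final offense level: 28.
Criminal history: 3 prior points → Category Low (3-4).
Level 28 falls in the 28 band.
Grid: Level 28 × Category Low = 1320-1560 days.

1320-1560 days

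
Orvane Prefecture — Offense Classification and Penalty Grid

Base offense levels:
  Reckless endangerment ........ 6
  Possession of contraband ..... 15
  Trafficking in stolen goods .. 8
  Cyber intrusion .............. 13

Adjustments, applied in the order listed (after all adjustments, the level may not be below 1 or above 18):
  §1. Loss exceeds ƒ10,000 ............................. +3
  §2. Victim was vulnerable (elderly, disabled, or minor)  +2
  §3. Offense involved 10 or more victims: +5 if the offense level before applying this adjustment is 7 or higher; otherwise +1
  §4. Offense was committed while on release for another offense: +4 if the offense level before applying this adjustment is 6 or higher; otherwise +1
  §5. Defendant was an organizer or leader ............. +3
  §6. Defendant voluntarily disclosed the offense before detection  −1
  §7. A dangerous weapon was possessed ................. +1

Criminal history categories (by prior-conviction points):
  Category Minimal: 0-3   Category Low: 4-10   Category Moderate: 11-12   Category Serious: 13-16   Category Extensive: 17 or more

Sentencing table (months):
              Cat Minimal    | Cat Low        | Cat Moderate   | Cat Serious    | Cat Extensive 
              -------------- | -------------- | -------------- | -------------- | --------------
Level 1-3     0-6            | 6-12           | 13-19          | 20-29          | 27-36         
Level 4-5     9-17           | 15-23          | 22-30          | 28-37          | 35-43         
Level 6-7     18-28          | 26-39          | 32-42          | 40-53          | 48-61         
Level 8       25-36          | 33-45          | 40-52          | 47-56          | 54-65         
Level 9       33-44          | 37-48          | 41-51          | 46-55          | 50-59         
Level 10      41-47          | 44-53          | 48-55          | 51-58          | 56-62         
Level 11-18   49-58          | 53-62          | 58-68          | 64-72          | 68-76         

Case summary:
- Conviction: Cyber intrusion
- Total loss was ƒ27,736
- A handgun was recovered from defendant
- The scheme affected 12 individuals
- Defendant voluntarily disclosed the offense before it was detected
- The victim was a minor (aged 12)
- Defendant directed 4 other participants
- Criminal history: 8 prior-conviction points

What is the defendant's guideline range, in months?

53-62 months

Base offense level for cyber intrusion: 13.
§1 applies: 13 + 3 = 16.
§2 applies: 16 + 2 = 18.
§3 applies (level before this adjustment is 18 ≥ 7, so +5): 18 + 5 = 23.
§5 applies: 23 + 3 = 26.
§6 applies: 26 − 1 = 25.
§7 applies: 25 + 1 = 26.
Level 26 exceeds the maximum of 18; capped at 18.
Final offense level: 18.
Criminal history: 8 prior points → Category Low (4-10).
Level 18 falls in the 11-18 band.
Grid: Level 11-18 × Category Low = 53-62 months.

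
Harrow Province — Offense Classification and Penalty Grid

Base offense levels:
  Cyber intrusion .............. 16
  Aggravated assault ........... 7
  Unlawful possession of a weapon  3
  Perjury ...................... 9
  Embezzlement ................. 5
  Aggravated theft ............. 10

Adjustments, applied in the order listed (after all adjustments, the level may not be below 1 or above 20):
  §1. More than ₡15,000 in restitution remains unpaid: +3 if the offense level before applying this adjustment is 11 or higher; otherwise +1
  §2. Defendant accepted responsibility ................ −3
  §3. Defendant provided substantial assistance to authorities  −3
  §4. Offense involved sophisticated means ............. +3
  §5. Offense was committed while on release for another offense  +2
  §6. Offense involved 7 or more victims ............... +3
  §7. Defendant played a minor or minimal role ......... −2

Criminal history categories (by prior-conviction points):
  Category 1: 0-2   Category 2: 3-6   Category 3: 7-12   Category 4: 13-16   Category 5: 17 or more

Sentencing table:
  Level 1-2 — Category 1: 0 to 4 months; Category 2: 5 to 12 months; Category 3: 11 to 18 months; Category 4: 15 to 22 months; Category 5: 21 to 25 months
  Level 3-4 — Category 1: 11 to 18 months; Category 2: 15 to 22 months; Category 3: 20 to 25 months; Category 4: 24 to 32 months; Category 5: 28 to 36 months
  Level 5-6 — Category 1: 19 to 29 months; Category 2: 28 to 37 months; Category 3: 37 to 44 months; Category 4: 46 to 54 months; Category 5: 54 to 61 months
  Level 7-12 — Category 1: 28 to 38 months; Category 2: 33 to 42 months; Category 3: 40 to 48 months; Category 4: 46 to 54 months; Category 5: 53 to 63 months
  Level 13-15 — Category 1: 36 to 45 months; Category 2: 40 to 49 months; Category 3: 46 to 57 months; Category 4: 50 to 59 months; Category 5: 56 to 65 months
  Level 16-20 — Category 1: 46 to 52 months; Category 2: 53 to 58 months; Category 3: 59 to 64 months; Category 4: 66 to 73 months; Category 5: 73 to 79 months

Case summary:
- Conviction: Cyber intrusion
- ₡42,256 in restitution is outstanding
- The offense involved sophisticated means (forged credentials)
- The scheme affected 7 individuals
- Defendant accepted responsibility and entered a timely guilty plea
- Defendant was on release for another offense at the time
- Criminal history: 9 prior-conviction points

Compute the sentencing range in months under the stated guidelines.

Base offense level for cyber intrusion: 16.
§1 applies (level before this adjustment is 16 ≥ 11, so +3): 16 + 3 = 19.
§2 applies: 19 − 3 = 16.
§4 applies: 16 + 3 = 19.
§5 applies: 19 + 2 = 21.
§6 applies: 21 + 3 = 24.
Level 24 exceeds the maximum of 20; capped at 20.
Final offense level: 20.
Criminal history: 9 prior points → Category 3 (7-12).
Level 20 falls in the 16-20 band.
Grid: Level 16-20 × Category 3 = 59-64 months.

59-64 months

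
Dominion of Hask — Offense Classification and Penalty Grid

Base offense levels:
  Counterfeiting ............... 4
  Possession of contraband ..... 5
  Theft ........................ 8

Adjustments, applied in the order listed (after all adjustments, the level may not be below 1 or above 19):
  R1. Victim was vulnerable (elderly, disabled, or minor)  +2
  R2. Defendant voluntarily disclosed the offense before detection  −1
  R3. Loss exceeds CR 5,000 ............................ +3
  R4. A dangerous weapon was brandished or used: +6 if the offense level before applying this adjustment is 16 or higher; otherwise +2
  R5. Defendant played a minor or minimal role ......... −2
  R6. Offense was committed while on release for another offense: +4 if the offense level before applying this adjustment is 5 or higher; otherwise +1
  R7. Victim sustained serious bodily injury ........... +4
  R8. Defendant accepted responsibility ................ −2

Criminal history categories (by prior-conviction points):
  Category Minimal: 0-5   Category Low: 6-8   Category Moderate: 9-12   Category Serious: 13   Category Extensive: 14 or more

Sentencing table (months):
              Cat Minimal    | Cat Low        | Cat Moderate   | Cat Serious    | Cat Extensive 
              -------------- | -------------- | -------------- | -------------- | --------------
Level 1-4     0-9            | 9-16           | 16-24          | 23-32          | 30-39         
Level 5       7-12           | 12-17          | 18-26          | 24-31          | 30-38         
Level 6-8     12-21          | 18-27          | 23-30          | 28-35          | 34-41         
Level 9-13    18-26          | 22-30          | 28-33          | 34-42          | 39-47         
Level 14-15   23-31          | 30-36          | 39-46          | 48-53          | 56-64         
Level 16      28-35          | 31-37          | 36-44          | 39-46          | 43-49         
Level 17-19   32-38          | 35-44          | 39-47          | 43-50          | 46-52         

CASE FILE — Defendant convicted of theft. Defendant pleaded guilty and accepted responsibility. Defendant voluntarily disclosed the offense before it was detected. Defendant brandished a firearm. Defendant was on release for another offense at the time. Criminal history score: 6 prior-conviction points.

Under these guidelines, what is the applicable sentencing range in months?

22-30 months

Base offense level for theft: 8.
R1 does not apply.
R2 applies: 8 − 1 = 7.
R3 does not apply.
R4 applies (level before this adjustment is 7 < 16, so +2): 7 + 2 = 9.
R6 applies (level before this adjustment is 9 ≥ 5, so +4): 9 + 4 = 13.
R8 applies: 13 − 2 = 11.
Final offense level: 11.
Criminal history: 6 prior points → Category Low (6-8).
Level 11 falls in the 9-13 band.
Grid: Level 9-13 × Category Low = 22-30 months.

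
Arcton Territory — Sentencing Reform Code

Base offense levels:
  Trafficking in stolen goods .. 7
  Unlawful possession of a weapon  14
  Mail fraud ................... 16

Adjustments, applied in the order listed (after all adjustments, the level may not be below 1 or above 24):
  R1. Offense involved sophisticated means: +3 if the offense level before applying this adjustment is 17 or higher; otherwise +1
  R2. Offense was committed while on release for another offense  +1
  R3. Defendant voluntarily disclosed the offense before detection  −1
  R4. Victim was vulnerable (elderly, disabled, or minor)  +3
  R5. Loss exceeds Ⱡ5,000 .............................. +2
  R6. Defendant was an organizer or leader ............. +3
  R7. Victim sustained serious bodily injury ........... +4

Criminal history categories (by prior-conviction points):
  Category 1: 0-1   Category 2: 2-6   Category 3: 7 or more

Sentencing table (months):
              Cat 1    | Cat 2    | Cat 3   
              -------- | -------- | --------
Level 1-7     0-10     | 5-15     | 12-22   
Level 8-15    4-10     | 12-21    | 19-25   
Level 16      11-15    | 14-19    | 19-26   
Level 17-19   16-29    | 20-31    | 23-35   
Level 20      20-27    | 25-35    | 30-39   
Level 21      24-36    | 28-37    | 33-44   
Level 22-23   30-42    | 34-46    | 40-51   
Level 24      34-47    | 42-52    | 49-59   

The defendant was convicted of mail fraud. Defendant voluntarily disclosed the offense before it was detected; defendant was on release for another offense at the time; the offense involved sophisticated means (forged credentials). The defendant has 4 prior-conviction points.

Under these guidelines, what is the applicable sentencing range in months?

Base offense level for mail fraud: 16.
R1 applies (level before this adjustment is 16 < 17, so +1): 16 + 1 = 17.
R2 applies: 17 + 1 = 18.
R3 applies: 18 − 1 = 17.
R4 does not apply.
R6 does not apply.
R7 does not apply.
Final offense level: 17.
Criminal history: 4 prior points → Category 2 (2-6).
Level 17 falls in the 17-19 band.
Grid: Level 17-19 × Category 2 = 20-31 months.

20-31 months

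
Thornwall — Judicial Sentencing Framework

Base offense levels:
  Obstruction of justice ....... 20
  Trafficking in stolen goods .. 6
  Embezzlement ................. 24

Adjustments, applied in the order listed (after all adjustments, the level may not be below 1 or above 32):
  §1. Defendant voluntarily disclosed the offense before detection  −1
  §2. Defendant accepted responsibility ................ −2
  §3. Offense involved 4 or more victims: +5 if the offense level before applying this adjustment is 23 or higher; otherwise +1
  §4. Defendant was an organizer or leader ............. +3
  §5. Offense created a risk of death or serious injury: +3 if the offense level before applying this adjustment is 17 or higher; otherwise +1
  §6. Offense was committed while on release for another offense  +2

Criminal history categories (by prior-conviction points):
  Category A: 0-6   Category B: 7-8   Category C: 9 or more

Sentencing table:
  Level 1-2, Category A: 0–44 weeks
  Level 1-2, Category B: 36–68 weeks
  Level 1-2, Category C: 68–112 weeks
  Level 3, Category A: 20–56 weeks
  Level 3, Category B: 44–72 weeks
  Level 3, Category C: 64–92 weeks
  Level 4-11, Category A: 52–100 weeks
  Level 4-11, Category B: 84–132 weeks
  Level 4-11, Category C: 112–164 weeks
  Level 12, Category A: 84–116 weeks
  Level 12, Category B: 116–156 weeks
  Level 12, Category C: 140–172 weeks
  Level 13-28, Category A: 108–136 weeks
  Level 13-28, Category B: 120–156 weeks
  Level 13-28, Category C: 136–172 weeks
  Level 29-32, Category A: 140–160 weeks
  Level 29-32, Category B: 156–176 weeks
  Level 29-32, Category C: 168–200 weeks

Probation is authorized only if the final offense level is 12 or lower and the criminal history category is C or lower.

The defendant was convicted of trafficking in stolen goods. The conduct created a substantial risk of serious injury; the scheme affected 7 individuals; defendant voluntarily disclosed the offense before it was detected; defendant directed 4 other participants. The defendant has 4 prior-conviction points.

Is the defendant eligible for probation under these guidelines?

Yes

Base offense level for trafficking in stolen goods: 6.
§1 applies: 6 − 1 = 5.
§2 does not apply.
§3 applies (level before this adjustment is 5 < 23, so +1): 5 + 1 = 6.
§4 applies: 6 + 3 = 9.
§5 applies (level before this adjustment is 9 < 17, so +1): 9 + 1 = 10.
Final offense level: 10.
Criminal history: 4 prior points → Category A (0-6).
Level 10 falls in the 4-11 band.
Grid: Level 4-11 × Category A = 52-100 weeks.
Probation check: level 10 ≤ 12 and category A ≤ C → eligible.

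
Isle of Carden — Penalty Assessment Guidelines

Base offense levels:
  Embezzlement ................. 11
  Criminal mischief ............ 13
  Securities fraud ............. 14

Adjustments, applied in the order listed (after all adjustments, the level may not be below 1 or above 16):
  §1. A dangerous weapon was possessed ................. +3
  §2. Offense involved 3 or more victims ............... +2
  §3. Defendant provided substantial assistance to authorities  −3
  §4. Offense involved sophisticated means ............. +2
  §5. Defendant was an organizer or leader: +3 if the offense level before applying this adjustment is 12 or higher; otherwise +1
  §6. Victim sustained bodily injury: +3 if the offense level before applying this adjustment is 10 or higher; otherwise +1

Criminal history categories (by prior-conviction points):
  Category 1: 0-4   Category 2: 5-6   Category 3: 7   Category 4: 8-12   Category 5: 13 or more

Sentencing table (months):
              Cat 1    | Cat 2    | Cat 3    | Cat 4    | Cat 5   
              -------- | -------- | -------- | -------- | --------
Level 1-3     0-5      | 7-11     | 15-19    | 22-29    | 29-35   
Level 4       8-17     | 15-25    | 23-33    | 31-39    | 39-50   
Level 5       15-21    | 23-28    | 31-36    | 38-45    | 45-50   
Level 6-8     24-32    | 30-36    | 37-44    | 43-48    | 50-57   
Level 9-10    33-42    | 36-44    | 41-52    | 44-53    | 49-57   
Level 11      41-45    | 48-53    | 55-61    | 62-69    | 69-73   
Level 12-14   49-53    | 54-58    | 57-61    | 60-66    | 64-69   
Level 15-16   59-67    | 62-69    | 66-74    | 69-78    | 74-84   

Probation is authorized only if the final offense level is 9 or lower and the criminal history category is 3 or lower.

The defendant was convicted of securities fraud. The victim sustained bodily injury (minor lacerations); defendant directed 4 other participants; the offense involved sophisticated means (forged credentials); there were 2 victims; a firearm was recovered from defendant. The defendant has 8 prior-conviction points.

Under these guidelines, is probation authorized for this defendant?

No

Base offense level for securities fraud: 14.
§1 applies: 14 + 3 = 17.
§4 applies: 17 + 2 = 19.
§5 applies (level before this adjustment is 19 ≥ 12, so +3): 19 + 3 = 22.
§6 applies (level before this adjustment is 22 ≥ 10, so +3): 22 + 3 = 25.
Level 25 exceeds the maximum of 16; capped at 16.
Final offense level: 16.
Criminal history: 8 prior points → Category 4 (8-12).
Level 16 falls in the 15-16 band.
Grid: Level 15-16 × Category 4 = 69-78 months.
Probation check: level 16 > 9 and category 4 > 3 → not eligible.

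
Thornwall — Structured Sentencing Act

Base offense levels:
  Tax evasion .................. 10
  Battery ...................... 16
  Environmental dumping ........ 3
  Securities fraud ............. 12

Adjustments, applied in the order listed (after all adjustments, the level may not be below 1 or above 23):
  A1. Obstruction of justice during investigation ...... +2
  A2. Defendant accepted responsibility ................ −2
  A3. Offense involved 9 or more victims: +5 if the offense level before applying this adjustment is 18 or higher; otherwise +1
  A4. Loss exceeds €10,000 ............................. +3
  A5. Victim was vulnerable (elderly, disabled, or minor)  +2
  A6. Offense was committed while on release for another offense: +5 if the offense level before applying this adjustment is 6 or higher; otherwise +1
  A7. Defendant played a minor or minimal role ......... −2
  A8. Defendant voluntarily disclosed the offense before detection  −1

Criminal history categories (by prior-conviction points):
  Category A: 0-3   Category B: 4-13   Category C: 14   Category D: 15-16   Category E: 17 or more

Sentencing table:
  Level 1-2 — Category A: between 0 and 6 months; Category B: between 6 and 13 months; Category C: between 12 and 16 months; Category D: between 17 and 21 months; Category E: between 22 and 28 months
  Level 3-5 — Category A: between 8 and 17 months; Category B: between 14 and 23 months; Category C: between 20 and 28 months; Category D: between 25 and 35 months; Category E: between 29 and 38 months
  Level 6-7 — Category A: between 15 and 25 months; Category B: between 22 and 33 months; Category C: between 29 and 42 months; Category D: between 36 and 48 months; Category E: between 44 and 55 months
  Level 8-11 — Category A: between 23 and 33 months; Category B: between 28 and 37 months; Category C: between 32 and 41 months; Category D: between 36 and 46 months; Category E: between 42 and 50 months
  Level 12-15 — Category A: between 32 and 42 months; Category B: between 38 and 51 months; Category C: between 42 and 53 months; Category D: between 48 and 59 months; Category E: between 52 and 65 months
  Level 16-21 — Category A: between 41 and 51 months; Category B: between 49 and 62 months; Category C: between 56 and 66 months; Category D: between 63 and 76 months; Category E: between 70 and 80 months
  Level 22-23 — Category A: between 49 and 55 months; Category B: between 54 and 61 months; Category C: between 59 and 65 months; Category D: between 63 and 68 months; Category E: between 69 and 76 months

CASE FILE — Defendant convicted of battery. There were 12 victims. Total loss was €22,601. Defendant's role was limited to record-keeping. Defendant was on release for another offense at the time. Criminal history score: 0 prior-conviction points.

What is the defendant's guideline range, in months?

49-55 months

Base offense level for battery: 16.
A2 does not apply.
A3 applies (level before this adjustment is 16 < 18, so +1): 16 + 1 = 17.
A4 applies: 17 + 3 = 20.
A5 does not apply.
A6 applies (level before this adjustment is 20 ≥ 6, so +5): 20 + 5 = 25.
A7 applies: 25 − 2 = 23.
Final offense level: 23.
Criminal history: 0 prior points → Category A (0-3).
Level 23 falls in the 22-23 band.
Grid: Level 22-23 × Category A = 49-55 months.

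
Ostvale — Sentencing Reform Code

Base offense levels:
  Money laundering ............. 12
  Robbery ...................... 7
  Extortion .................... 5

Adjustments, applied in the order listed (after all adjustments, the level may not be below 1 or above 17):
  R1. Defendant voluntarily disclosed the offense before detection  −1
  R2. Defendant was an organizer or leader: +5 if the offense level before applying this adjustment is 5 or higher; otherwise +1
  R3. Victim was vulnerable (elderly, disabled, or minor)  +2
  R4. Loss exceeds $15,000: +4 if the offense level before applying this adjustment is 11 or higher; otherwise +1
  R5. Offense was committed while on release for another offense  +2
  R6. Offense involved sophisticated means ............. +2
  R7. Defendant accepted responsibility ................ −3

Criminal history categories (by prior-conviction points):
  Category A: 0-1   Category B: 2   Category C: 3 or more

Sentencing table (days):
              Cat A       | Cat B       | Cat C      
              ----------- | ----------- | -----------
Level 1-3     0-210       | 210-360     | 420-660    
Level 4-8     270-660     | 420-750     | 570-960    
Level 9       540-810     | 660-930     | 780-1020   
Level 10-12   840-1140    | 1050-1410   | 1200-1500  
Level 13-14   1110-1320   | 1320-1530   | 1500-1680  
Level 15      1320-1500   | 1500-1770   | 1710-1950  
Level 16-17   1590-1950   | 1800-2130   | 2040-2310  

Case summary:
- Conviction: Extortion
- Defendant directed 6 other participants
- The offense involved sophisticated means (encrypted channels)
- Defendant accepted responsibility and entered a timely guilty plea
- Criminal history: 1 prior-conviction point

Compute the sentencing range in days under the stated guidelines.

540-810 days

Base offense level for extortion: 5.
R1 does not apply.
R2 applies (level before this adjustment is 5 ≥ 5, so +5): 5 + 5 = 10.
R3 does not apply.
R5 does not apply.
R6 applies: 10 + 2 = 12.
R7 applies: 12 − 3 = 9.
Final offense level: 9.
Criminal history: 1 prior point → Category A (0-1).
Level 9 falls in the 9 band.
Grid: Level 9 × Category A = 540-810 days.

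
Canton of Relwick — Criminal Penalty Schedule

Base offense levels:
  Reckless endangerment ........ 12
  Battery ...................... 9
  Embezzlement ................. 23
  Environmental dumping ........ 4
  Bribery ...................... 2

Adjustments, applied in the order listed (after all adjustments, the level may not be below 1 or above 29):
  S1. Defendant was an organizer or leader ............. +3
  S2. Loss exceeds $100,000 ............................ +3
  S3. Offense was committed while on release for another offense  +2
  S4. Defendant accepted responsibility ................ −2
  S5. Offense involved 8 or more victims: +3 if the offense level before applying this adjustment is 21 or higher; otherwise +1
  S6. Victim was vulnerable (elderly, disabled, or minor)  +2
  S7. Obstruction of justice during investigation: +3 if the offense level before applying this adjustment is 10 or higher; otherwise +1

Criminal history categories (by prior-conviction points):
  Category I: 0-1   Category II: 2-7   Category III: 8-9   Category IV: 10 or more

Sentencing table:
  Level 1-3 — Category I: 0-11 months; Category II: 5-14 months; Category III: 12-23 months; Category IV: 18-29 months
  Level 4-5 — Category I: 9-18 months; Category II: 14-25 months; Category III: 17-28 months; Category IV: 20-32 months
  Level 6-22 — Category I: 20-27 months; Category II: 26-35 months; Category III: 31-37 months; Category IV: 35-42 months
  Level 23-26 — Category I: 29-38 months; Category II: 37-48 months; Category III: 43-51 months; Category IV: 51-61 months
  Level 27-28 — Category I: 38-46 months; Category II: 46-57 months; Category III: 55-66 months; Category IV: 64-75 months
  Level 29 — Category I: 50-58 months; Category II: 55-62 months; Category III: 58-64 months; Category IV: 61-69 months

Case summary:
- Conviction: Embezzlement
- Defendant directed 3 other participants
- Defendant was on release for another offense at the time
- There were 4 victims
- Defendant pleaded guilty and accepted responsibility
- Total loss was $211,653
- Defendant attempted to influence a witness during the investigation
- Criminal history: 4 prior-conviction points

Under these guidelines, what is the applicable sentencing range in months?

Base offense level for embezzlement: 23.
S1 applies: 23 + 3 = 26.
S2 applies: 26 + 3 = 29.
S3 applies: 29 + 2 = 31.
S4 applies: 31 − 2 = 29.
S6 does not apply.
S7 applies (level before this adjustment is 29 ≥ 10, so +3): 29 + 3 = 32.
Level 32 exceeds the maximum of 29; capped at 29.
Final offense level: 29.
Criminal history: 4 prior points → Category II (2-7).
Level 29 falls in the 29 band.
Grid: Level 29 × Category II = 55-62 months.

55-62 months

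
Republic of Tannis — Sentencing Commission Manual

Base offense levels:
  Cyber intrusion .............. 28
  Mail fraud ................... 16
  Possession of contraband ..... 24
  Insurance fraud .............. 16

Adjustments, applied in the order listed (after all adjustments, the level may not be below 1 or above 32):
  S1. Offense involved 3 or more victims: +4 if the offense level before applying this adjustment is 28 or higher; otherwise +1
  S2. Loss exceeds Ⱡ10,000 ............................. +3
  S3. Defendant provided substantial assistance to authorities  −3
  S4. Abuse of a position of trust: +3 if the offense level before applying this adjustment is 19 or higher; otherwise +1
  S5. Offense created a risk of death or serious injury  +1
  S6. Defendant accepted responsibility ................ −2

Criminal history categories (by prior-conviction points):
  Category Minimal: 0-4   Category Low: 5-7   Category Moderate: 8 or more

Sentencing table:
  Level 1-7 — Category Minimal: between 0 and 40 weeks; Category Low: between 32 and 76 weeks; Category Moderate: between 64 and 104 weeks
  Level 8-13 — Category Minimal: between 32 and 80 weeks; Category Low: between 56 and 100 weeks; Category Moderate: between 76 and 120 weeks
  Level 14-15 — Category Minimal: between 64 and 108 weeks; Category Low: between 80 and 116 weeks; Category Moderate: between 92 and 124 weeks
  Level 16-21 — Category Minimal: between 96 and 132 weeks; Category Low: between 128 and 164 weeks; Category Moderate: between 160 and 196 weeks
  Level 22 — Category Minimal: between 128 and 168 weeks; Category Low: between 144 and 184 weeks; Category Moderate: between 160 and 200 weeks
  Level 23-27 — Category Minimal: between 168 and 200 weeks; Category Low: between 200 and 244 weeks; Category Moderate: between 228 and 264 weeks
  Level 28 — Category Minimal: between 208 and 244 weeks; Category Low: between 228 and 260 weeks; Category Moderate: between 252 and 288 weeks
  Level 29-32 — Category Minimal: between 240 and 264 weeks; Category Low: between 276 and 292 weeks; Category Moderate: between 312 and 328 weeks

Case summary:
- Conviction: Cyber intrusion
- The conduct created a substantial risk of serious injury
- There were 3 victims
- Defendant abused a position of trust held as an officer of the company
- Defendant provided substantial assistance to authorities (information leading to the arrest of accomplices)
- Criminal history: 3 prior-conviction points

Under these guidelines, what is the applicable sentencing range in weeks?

240-264 weeks

Base offense level for cyber intrusion: 28.
S1 applies (level before this adjustment is 28 ≥ 28, so +4): 28 + 4 = 32.
S3 applies: 32 − 3 = 29.
S4 applies (level before this adjustment is 29 ≥ 19, so +3): 29 + 3 = 32.
S5 applies: 32 + 1 = 33.
S6 does not apply.
Level 33 exceeds the maximum of 32; capped at 32.
Final offense level: 32.
Criminal history: 3 prior points → Category Minimal (0-4).
Level 32 falls in the 29-32 band.
Grid: Level 29-32 × Category Minimal = 240-264 weeks.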